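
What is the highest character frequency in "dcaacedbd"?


Input: dcaacedbd
Character counts:
  'a': 2
  'b': 1
  'c': 2
  'd': 3
  'e': 1
Maximum frequency: 3

3


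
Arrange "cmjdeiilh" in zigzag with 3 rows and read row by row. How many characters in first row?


Zigzag "cmjdeiilh" into 3 rows:
Placing characters:
  'c' => row 0
  'm' => row 1
  'j' => row 2
  'd' => row 1
  'e' => row 0
  'i' => row 1
  'i' => row 2
  'l' => row 1
  'h' => row 0
Rows:
  Row 0: "ceh"
  Row 1: "mdil"
  Row 2: "ji"
First row length: 3

3


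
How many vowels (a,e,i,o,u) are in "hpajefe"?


Input: hpajefe
Checking each character:
  'h' at position 0: consonant
  'p' at position 1: consonant
  'a' at position 2: vowel (running total: 1)
  'j' at position 3: consonant
  'e' at position 4: vowel (running total: 2)
  'f' at position 5: consonant
  'e' at position 6: vowel (running total: 3)
Total vowels: 3

3


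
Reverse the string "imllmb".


Input: imllmb
Reading characters right to left:
  Position 5: 'b'
  Position 4: 'm'
  Position 3: 'l'
  Position 2: 'l'
  Position 1: 'm'
  Position 0: 'i'
Reversed: bmllmi

bmllmi


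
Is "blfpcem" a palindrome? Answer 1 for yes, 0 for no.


Input: blfpcem
Reversed: mecpflb
  Compare pos 0 ('b') with pos 6 ('m'): MISMATCH
  Compare pos 1 ('l') with pos 5 ('e'): MISMATCH
  Compare pos 2 ('f') with pos 4 ('c'): MISMATCH
Result: not a palindrome

0


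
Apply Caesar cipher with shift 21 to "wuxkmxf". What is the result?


Caesar cipher: shift "wuxkmxf" by 21
  'w' (pos 22) + 21 = pos 17 = 'r'
  'u' (pos 20) + 21 = pos 15 = 'p'
  'x' (pos 23) + 21 = pos 18 = 's'
  'k' (pos 10) + 21 = pos 5 = 'f'
  'm' (pos 12) + 21 = pos 7 = 'h'
  'x' (pos 23) + 21 = pos 18 = 's'
  'f' (pos 5) + 21 = pos 0 = 'a'
Result: rpsfhsa

rpsfhsa


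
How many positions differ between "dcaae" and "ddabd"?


Comparing "dcaae" and "ddabd" position by position:
  Position 0: 'd' vs 'd' => same
  Position 1: 'c' vs 'd' => DIFFER
  Position 2: 'a' vs 'a' => same
  Position 3: 'a' vs 'b' => DIFFER
  Position 4: 'e' vs 'd' => DIFFER
Positions that differ: 3

3


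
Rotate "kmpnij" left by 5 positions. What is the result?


Input: "kmpnij", rotate left by 5
First 5 characters: "kmpni"
Remaining characters: "j"
Concatenate remaining + first: "j" + "kmpni" = "jkmpni"

jkmpni


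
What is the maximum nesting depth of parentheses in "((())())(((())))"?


Input: "((())())(((())))"
Tracking depth:
  Position 0 '(': depth becomes 1
  Position 1 '(': depth becomes 2
  Position 2 '(': depth becomes 3
  Position 3 ')': depth becomes 2
  Position 4 ')': depth becomes 1
  Position 5 '(': depth becomes 2
  Position 6 ')': depth becomes 1
  Position 7 ')': depth becomes 0
  Position 8 '(': depth becomes 1
  Position 9 '(': depth becomes 2
  Position 10 '(': depth becomes 3
  Position 11 '(': depth becomes 4
  Position 12 ')': depth becomes 3
  Position 13 ')': depth becomes 2
  Position 14 ')': depth becomes 1
  Position 15 ')': depth becomes 0
Maximum depth reached: 4

4


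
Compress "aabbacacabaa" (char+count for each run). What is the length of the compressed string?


Input: aabbacacabaa
Runs:
  'a' x 2 => "a2"
  'b' x 2 => "b2"
  'a' x 1 => "a1"
  'c' x 1 => "c1"
  'a' x 1 => "a1"
  'c' x 1 => "c1"
  'a' x 1 => "a1"
  'b' x 1 => "b1"
  'a' x 2 => "a2"
Compressed: "a2b2a1c1a1c1a1b1a2"
Compressed length: 18

18


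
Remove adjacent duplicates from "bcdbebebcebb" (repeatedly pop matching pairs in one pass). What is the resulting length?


Input: bcdbebebcebb
Stack-based adjacent duplicate removal:
  Read 'b': push. Stack: b
  Read 'c': push. Stack: bc
  Read 'd': push. Stack: bcd
  Read 'b': push. Stack: bcdb
  Read 'e': push. Stack: bcdbe
  Read 'b': push. Stack: bcdbeb
  Read 'e': push. Stack: bcdbebe
  Read 'b': push. Stack: bcdbebeb
  Read 'c': push. Stack: bcdbebebc
  Read 'e': push. Stack: bcdbebebce
  Read 'b': push. Stack: bcdbebebceb
  Read 'b': matches stack top 'b' => pop. Stack: bcdbebebce
Final stack: "bcdbebebce" (length 10)

10


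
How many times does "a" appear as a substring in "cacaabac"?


Searching for "a" in "cacaabac"
Scanning each position:
  Position 0: "c" => no
  Position 1: "a" => MATCH
  Position 2: "c" => no
  Position 3: "a" => MATCH
  Position 4: "a" => MATCH
  Position 5: "b" => no
  Position 6: "a" => MATCH
  Position 7: "c" => no
Total occurrences: 4

4


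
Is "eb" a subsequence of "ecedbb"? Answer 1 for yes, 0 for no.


Check if "eb" is a subsequence of "ecedbb"
Greedy scan:
  Position 0 ('e'): matches sub[0] = 'e'
  Position 1 ('c'): no match needed
  Position 2 ('e'): no match needed
  Position 3 ('d'): no match needed
  Position 4 ('b'): matches sub[1] = 'b'
  Position 5 ('b'): no match needed
All 2 characters matched => is a subsequence

1


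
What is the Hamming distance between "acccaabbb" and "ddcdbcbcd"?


Comparing "acccaabbb" and "ddcdbcbcd" position by position:
  Position 0: 'a' vs 'd' => differ
  Position 1: 'c' vs 'd' => differ
  Position 2: 'c' vs 'c' => same
  Position 3: 'c' vs 'd' => differ
  Position 4: 'a' vs 'b' => differ
  Position 5: 'a' vs 'c' => differ
  Position 6: 'b' vs 'b' => same
  Position 7: 'b' vs 'c' => differ
  Position 8: 'b' vs 'd' => differ
Total differences (Hamming distance): 7

7


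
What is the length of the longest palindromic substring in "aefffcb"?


Input: "aefffcb"
Checking substrings for palindromes:
  [2:5] "fff" (len 3) => palindrome
  [2:4] "ff" (len 2) => palindrome
  [3:5] "ff" (len 2) => palindrome
Longest palindromic substring: "fff" with length 3

3


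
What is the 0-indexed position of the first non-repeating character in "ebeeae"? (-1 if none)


Input: ebeeae
Character frequencies:
  'a': 1
  'b': 1
  'e': 4
Scanning left to right for freq == 1:
  Position 0 ('e'): freq=4, skip
  Position 1 ('b'): unique! => answer = 1

1


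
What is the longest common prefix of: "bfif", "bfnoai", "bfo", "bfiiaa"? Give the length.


Words: bfif, bfnoai, bfo, bfiiaa
  Position 0: all 'b' => match
  Position 1: all 'f' => match
  Position 2: ('i', 'n', 'o', 'i') => mismatch, stop
LCP = "bf" (length 2)

2


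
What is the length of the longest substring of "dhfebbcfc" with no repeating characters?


Input: "dhfebbcfc"
Sliding window (track last position of each char):
  Position 0 ('d'): window [0,0] length 1 -- new best
  Position 1 ('h'): window [0,1] length 2 -- new best
  Position 2 ('f'): window [0,2] length 3 -- new best
  Position 3 ('e'): window [0,3] length 4 -- new best
  Position 4 ('b'): window [0,4] length 5 -- new best
  Position 5 ('b'): repeat (last at 4), move window start to 5
  Position 5 ('b'): window [5,5] length 1
  Position 6 ('c'): window [5,6] length 2
  Position 7 ('f'): window [5,7] length 3
  Position 8 ('c'): repeat (last at 6), move window start to 7
  Position 8 ('c'): window [7,8] length 2
Longest substring with no repeats: "dhfeb" with length 5

5


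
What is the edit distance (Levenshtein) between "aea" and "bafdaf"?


Computing edit distance: "aea" -> "bafdaf"
DP table:
           b    a    f    d    a    f
      0    1    2    3    4    5    6
  a   1    1    1    2    3    4    5
  e   2    2    2    2    3    4    5
  a   3    3    2    3    3    3    4
Edit distance = dp[3][6] = 4

4


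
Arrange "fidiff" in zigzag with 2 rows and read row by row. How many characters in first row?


Zigzag "fidiff" into 2 rows:
Placing characters:
  'f' => row 0
  'i' => row 1
  'd' => row 0
  'i' => row 1
  'f' => row 0
  'f' => row 1
Rows:
  Row 0: "fdf"
  Row 1: "iif"
First row length: 3

3


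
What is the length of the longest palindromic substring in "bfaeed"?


Input: "bfaeed"
Checking substrings for palindromes:
  [3:5] "ee" (len 2) => palindrome
Longest palindromic substring: "ee" with length 2

2


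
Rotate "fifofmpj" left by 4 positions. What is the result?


Input: "fifofmpj", rotate left by 4
First 4 characters: "fifo"
Remaining characters: "fmpj"
Concatenate remaining + first: "fmpj" + "fifo" = "fmpjfifo"

fmpjfifo


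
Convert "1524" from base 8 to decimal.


Input: "1524" in base 8
Positional expansion:
  Digit '1' (value 1) x 8^3 = 512
  Digit '5' (value 5) x 8^2 = 320
  Digit '2' (value 2) x 8^1 = 16
  Digit '4' (value 4) x 8^0 = 4
Sum = 852

852


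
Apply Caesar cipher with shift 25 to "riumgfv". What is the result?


Caesar cipher: shift "riumgfv" by 25
  'r' (pos 17) + 25 = pos 16 = 'q'
  'i' (pos 8) + 25 = pos 7 = 'h'
  'u' (pos 20) + 25 = pos 19 = 't'
  'm' (pos 12) + 25 = pos 11 = 'l'
  'g' (pos 6) + 25 = pos 5 = 'f'
  'f' (pos 5) + 25 = pos 4 = 'e'
  'v' (pos 21) + 25 = pos 20 = 'u'
Result: qhtlfeu

qhtlfeu


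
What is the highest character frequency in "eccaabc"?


Input: eccaabc
Character counts:
  'a': 2
  'b': 1
  'c': 3
  'e': 1
Maximum frequency: 3

3


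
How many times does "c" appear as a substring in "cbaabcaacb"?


Searching for "c" in "cbaabcaacb"
Scanning each position:
  Position 0: "c" => MATCH
  Position 1: "b" => no
  Position 2: "a" => no
  Position 3: "a" => no
  Position 4: "b" => no
  Position 5: "c" => MATCH
  Position 6: "a" => no
  Position 7: "a" => no
  Position 8: "c" => MATCH
  Position 9: "b" => no
Total occurrences: 3

3


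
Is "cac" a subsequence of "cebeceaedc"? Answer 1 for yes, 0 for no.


Check if "cac" is a subsequence of "cebeceaedc"
Greedy scan:
  Position 0 ('c'): matches sub[0] = 'c'
  Position 1 ('e'): no match needed
  Position 2 ('b'): no match needed
  Position 3 ('e'): no match needed
  Position 4 ('c'): no match needed
  Position 5 ('e'): no match needed
  Position 6 ('a'): matches sub[1] = 'a'
  Position 7 ('e'): no match needed
  Position 8 ('d'): no match needed
  Position 9 ('c'): matches sub[2] = 'c'
All 3 characters matched => is a subsequence

1


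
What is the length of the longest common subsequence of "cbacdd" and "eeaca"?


LCS of "cbacdd" and "eeaca"
DP table:
           e    e    a    c    a
      0    0    0    0    0    0
  c   0    0    0    0    1    1
  b   0    0    0    0    1    1
  a   0    0    0    1    1    2
  c   0    0    0    1    2    2
  d   0    0    0    1    2    2
  d   0    0    0    1    2    2
LCS length = dp[6][5] = 2

2


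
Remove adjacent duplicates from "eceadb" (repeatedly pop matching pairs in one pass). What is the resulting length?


Input: eceadb
Stack-based adjacent duplicate removal:
  Read 'e': push. Stack: e
  Read 'c': push. Stack: ec
  Read 'e': push. Stack: ece
  Read 'a': push. Stack: ecea
  Read 'd': push. Stack: ecead
  Read 'b': push. Stack: eceadb
Final stack: "eceadb" (length 6)

6


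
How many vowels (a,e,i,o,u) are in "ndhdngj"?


Input: ndhdngj
Checking each character:
  'n' at position 0: consonant
  'd' at position 1: consonant
  'h' at position 2: consonant
  'd' at position 3: consonant
  'n' at position 4: consonant
  'g' at position 5: consonant
  'j' at position 6: consonant
Total vowels: 0

0


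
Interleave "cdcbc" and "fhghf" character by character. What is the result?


Interleaving "cdcbc" and "fhghf":
  Position 0: 'c' from first, 'f' from second => "cf"
  Position 1: 'd' from first, 'h' from second => "dh"
  Position 2: 'c' from first, 'g' from second => "cg"
  Position 3: 'b' from first, 'h' from second => "bh"
  Position 4: 'c' from first, 'f' from second => "cf"
Result: cfdhcgbhcf

cfdhcgbhcf


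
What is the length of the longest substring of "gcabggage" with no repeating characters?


Input: "gcabggage"
Sliding window (track last position of each char):
  Position 0 ('g'): window [0,0] length 1 -- new best
  Position 1 ('c'): window [0,1] length 2 -- new best
  Position 2 ('a'): window [0,2] length 3 -- new best
  Position 3 ('b'): window [0,3] length 4 -- new best
  Position 4 ('g'): repeat (last at 0), move window start to 1
  Position 4 ('g'): window [1,4] length 4
  Position 5 ('g'): repeat (last at 4), move window start to 5
  Position 5 ('g'): window [5,5] length 1
  Position 6 ('a'): window [5,6] length 2
  Position 7 ('g'): repeat (last at 5), move window start to 6
  Position 7 ('g'): window [6,7] length 2
  Position 8 ('e'): window [6,8] length 3
Longest substring with no repeats: "gcab" with length 4

4


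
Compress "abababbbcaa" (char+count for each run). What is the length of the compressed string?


Input: abababbbcaa
Runs:
  'a' x 1 => "a1"
  'b' x 1 => "b1"
  'a' x 1 => "a1"
  'b' x 1 => "b1"
  'a' x 1 => "a1"
  'b' x 3 => "b3"
  'c' x 1 => "c1"
  'a' x 2 => "a2"
Compressed: "a1b1a1b1a1b3c1a2"
Compressed length: 16

16


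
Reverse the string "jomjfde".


Input: jomjfde
Reading characters right to left:
  Position 6: 'e'
  Position 5: 'd'
  Position 4: 'f'
  Position 3: 'j'
  Position 2: 'm'
  Position 1: 'o'
  Position 0: 'j'
Reversed: edfjmoj

edfjmoj


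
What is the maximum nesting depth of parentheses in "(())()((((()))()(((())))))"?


Input: "(())()((((()))()(((())))))"
Tracking depth:
  Position 0 '(': depth becomes 1
  Position 1 '(': depth becomes 2
  Position 2 ')': depth becomes 1
  Position 3 ')': depth becomes 0
  Position 4 '(': depth becomes 1
  Position 5 ')': depth becomes 0
  Position 6 '(': depth becomes 1
  Position 7 '(': depth becomes 2
  Position 8 '(': depth becomes 3
  Position 9 '(': depth becomes 4
  Position 10 '(': depth becomes 5
  Position 11 ')': depth becomes 4
  Position 12 ')': depth becomes 3
  Position 13 ')': depth becomes 2
  Position 14 '(': depth becomes 3
  Position 15 ')': depth becomes 2
  Position 16 '(': depth becomes 3
  Position 17 '(': depth becomes 4
  Position 18 '(': depth becomes 5
  Position 19 '(': depth becomes 6
  Position 20 ')': depth becomes 5
  Position 21 ')': depth becomes 4
  Position 22 ')': depth becomes 3
  Position 23 ')': depth becomes 2
  Position 24 ')': depth becomes 1
  Position 25 ')': depth becomes 0
Maximum depth reached: 6

6


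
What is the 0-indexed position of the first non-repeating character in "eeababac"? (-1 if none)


Input: eeababac
Character frequencies:
  'a': 3
  'b': 2
  'c': 1
  'e': 2
Scanning left to right for freq == 1:
  Position 0 ('e'): freq=2, skip
  Position 1 ('e'): freq=2, skip
  Position 2 ('a'): freq=3, skip
  Position 3 ('b'): freq=2, skip
  Position 4 ('a'): freq=3, skip
  Position 5 ('b'): freq=2, skip
  Position 6 ('a'): freq=3, skip
  Position 7 ('c'): unique! => answer = 7

7


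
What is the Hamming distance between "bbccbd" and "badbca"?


Comparing "bbccbd" and "badbca" position by position:
  Position 0: 'b' vs 'b' => same
  Position 1: 'b' vs 'a' => differ
  Position 2: 'c' vs 'd' => differ
  Position 3: 'c' vs 'b' => differ
  Position 4: 'b' vs 'c' => differ
  Position 5: 'd' vs 'a' => differ
Total differences (Hamming distance): 5

5


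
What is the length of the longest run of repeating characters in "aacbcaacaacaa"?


Input: "aacbcaacaacaa"
Scanning for longest run:
  Position 1 ('a'): continues run of 'a', length=2
  Position 2 ('c'): new char, reset run to 1
  Position 3 ('b'): new char, reset run to 1
  Position 4 ('c'): new char, reset run to 1
  Position 5 ('a'): new char, reset run to 1
  Position 6 ('a'): continues run of 'a', length=2
  Position 7 ('c'): new char, reset run to 1
  Position 8 ('a'): new char, reset run to 1
  Position 9 ('a'): continues run of 'a', length=2
  Position 10 ('c'): new char, reset run to 1
  Position 11 ('a'): new char, reset run to 1
  Position 12 ('a'): continues run of 'a', length=2
Longest run: 'a' with length 2

2


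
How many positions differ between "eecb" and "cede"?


Comparing "eecb" and "cede" position by position:
  Position 0: 'e' vs 'c' => DIFFER
  Position 1: 'e' vs 'e' => same
  Position 2: 'c' vs 'd' => DIFFER
  Position 3: 'b' vs 'e' => DIFFER
Positions that differ: 3

3


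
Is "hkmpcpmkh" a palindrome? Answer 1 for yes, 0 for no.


Input: hkmpcpmkh
Reversed: hkmpcpmkh
  Compare pos 0 ('h') with pos 8 ('h'): match
  Compare pos 1 ('k') with pos 7 ('k'): match
  Compare pos 2 ('m') with pos 6 ('m'): match
  Compare pos 3 ('p') with pos 5 ('p'): match
Result: palindrome

1


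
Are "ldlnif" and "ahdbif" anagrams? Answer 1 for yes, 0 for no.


Strings: "ldlnif", "ahdbif"
Sorted first:  dfilln
Sorted second: abdfhi
Differ at position 0: 'd' vs 'a' => not anagrams

0


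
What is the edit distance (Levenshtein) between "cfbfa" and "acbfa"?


Computing edit distance: "cfbfa" -> "acbfa"
DP table:
           a    c    b    f    a
      0    1    2    3    4    5
  c   1    1    1    2    3    4
  f   2    2    2    2    2    3
  b   3    3    3    2    3    3
  f   4    4    4    3    2    3
  a   5    4    5    4    3    2
Edit distance = dp[5][5] = 2

2


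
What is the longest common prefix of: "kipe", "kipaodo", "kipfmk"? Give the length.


Words: kipe, kipaodo, kipfmk
  Position 0: all 'k' => match
  Position 1: all 'i' => match
  Position 2: all 'p' => match
  Position 3: ('e', 'a', 'f') => mismatch, stop
LCP = "kip" (length 3)

3


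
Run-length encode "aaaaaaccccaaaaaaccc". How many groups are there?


Input: aaaaaaccccaaaaaaccc
Scanning for consecutive runs:
  Group 1: 'a' x 6 (positions 0-5)
  Group 2: 'c' x 4 (positions 6-9)
  Group 3: 'a' x 6 (positions 10-15)
  Group 4: 'c' x 3 (positions 16-18)
Total groups: 4

4


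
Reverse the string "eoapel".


Input: eoapel
Reading characters right to left:
  Position 5: 'l'
  Position 4: 'e'
  Position 3: 'p'
  Position 2: 'a'
  Position 1: 'o'
  Position 0: 'e'
Reversed: lepaoe

lepaoe


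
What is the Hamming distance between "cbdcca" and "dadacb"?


Comparing "cbdcca" and "dadacb" position by position:
  Position 0: 'c' vs 'd' => differ
  Position 1: 'b' vs 'a' => differ
  Position 2: 'd' vs 'd' => same
  Position 3: 'c' vs 'a' => differ
  Position 4: 'c' vs 'c' => same
  Position 5: 'a' vs 'b' => differ
Total differences (Hamming distance): 4

4


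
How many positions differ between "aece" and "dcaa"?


Comparing "aece" and "dcaa" position by position:
  Position 0: 'a' vs 'd' => DIFFER
  Position 1: 'e' vs 'c' => DIFFER
  Position 2: 'c' vs 'a' => DIFFER
  Position 3: 'e' vs 'a' => DIFFER
Positions that differ: 4

4


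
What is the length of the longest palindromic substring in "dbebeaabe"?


Input: "dbebeaabe"
Checking substrings for palindromes:
  [1:4] "beb" (len 3) => palindrome
  [2:5] "ebe" (len 3) => palindrome
  [5:7] "aa" (len 2) => palindrome
Longest palindromic substring: "beb" with length 3

3


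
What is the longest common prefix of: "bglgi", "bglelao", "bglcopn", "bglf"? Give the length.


Words: bglgi, bglelao, bglcopn, bglf
  Position 0: all 'b' => match
  Position 1: all 'g' => match
  Position 2: all 'l' => match
  Position 3: ('g', 'e', 'c', 'f') => mismatch, stop
LCP = "bgl" (length 3)

3


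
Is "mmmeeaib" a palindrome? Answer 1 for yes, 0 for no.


Input: mmmeeaib
Reversed: biaeemmm
  Compare pos 0 ('m') with pos 7 ('b'): MISMATCH
  Compare pos 1 ('m') with pos 6 ('i'): MISMATCH
  Compare pos 2 ('m') with pos 5 ('a'): MISMATCH
  Compare pos 3 ('e') with pos 4 ('e'): match
Result: not a palindrome

0


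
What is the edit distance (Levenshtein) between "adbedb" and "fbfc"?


Computing edit distance: "adbedb" -> "fbfc"
DP table:
           f    b    f    c
      0    1    2    3    4
  a   1    1    2    3    4
  d   2    2    2    3    4
  b   3    3    2    3    4
  e   4    4    3    3    4
  d   5    5    4    4    4
  b   6    6    5    5    5
Edit distance = dp[6][4] = 5

5


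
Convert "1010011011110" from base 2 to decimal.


Input: "1010011011110" in base 2
Positional expansion:
  Digit '1' (value 1) x 2^12 = 4096
  Digit '0' (value 0) x 2^11 = 0
  Digit '1' (value 1) x 2^10 = 1024
  Digit '0' (value 0) x 2^9 = 0
  Digit '0' (value 0) x 2^8 = 0
  Digit '1' (value 1) x 2^7 = 128
  Digit '1' (value 1) x 2^6 = 64
  Digit '0' (value 0) x 2^5 = 0
  Digit '1' (value 1) x 2^4 = 16
  Digit '1' (value 1) x 2^3 = 8
  Digit '1' (value 1) x 2^2 = 4
  Digit '1' (value 1) x 2^1 = 2
  Digit '0' (value 0) x 2^0 = 0
Sum = 5342

5342


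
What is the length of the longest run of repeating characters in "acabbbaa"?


Input: "acabbbaa"
Scanning for longest run:
  Position 1 ('c'): new char, reset run to 1
  Position 2 ('a'): new char, reset run to 1
  Position 3 ('b'): new char, reset run to 1
  Position 4 ('b'): continues run of 'b', length=2
  Position 5 ('b'): continues run of 'b', length=3
  Position 6 ('a'): new char, reset run to 1
  Position 7 ('a'): continues run of 'a', length=2
Longest run: 'b' with length 3

3


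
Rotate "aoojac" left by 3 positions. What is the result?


Input: "aoojac", rotate left by 3
First 3 characters: "aoo"
Remaining characters: "jac"
Concatenate remaining + first: "jac" + "aoo" = "jacaoo"

jacaoo


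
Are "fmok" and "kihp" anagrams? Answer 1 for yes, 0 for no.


Strings: "fmok", "kihp"
Sorted first:  fkmo
Sorted second: hikp
Differ at position 0: 'f' vs 'h' => not anagrams

0


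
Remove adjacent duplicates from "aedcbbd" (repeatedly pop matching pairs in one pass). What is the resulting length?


Input: aedcbbd
Stack-based adjacent duplicate removal:
  Read 'a': push. Stack: a
  Read 'e': push. Stack: ae
  Read 'd': push. Stack: aed
  Read 'c': push. Stack: aedc
  Read 'b': push. Stack: aedcb
  Read 'b': matches stack top 'b' => pop. Stack: aedc
  Read 'd': push. Stack: aedcd
Final stack: "aedcd" (length 5)

5


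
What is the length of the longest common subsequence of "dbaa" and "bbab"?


LCS of "dbaa" and "bbab"
DP table:
           b    b    a    b
      0    0    0    0    0
  d   0    0    0    0    0
  b   0    1    1    1    1
  a   0    1    1    2    2
  a   0    1    1    2    2
LCS length = dp[4][4] = 2

2


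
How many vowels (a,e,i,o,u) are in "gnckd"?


Input: gnckd
Checking each character:
  'g' at position 0: consonant
  'n' at position 1: consonant
  'c' at position 2: consonant
  'k' at position 3: consonant
  'd' at position 4: consonant
Total vowels: 0

0


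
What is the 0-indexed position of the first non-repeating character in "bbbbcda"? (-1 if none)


Input: bbbbcda
Character frequencies:
  'a': 1
  'b': 4
  'c': 1
  'd': 1
Scanning left to right for freq == 1:
  Position 0 ('b'): freq=4, skip
  Position 1 ('b'): freq=4, skip
  Position 2 ('b'): freq=4, skip
  Position 3 ('b'): freq=4, skip
  Position 4 ('c'): unique! => answer = 4

4


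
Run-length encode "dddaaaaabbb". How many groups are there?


Input: dddaaaaabbb
Scanning for consecutive runs:
  Group 1: 'd' x 3 (positions 0-2)
  Group 2: 'a' x 5 (positions 3-7)
  Group 3: 'b' x 3 (positions 8-10)
Total groups: 3

3


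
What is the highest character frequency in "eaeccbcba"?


Input: eaeccbcba
Character counts:
  'a': 2
  'b': 2
  'c': 3
  'e': 2
Maximum frequency: 3

3


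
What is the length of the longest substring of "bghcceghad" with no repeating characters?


Input: "bghcceghad"
Sliding window (track last position of each char):
  Position 0 ('b'): window [0,0] length 1 -- new best
  Position 1 ('g'): window [0,1] length 2 -- new best
  Position 2 ('h'): window [0,2] length 3 -- new best
  Position 3 ('c'): window [0,3] length 4 -- new best
  Position 4 ('c'): repeat (last at 3), move window start to 4
  Position 4 ('c'): window [4,4] length 1
  Position 5 ('e'): window [4,5] length 2
  Position 6 ('g'): window [4,6] length 3
  Position 7 ('h'): window [4,7] length 4
  Position 8 ('a'): window [4,8] length 5 -- new best
  Position 9 ('d'): window [4,9] length 6 -- new best
Longest substring with no repeats: "ceghad" with length 6

6


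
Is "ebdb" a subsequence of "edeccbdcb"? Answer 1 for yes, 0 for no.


Check if "ebdb" is a subsequence of "edeccbdcb"
Greedy scan:
  Position 0 ('e'): matches sub[0] = 'e'
  Position 1 ('d'): no match needed
  Position 2 ('e'): no match needed
  Position 3 ('c'): no match needed
  Position 4 ('c'): no match needed
  Position 5 ('b'): matches sub[1] = 'b'
  Position 6 ('d'): matches sub[2] = 'd'
  Position 7 ('c'): no match needed
  Position 8 ('b'): matches sub[3] = 'b'
All 4 characters matched => is a subsequence

1


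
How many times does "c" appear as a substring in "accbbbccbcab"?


Searching for "c" in "accbbbccbcab"
Scanning each position:
  Position 0: "a" => no
  Position 1: "c" => MATCH
  Position 2: "c" => MATCH
  Position 3: "b" => no
  Position 4: "b" => no
  Position 5: "b" => no
  Position 6: "c" => MATCH
  Position 7: "c" => MATCH
  Position 8: "b" => no
  Position 9: "c" => MATCH
  Position 10: "a" => no
  Position 11: "b" => no
Total occurrences: 5

5


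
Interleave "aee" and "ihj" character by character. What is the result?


Interleaving "aee" and "ihj":
  Position 0: 'a' from first, 'i' from second => "ai"
  Position 1: 'e' from first, 'h' from second => "eh"
  Position 2: 'e' from first, 'j' from second => "ej"
Result: aiehej

aiehej


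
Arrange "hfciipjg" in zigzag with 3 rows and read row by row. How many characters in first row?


Zigzag "hfciipjg" into 3 rows:
Placing characters:
  'h' => row 0
  'f' => row 1
  'c' => row 2
  'i' => row 1
  'i' => row 0
  'p' => row 1
  'j' => row 2
  'g' => row 1
Rows:
  Row 0: "hi"
  Row 1: "fipg"
  Row 2: "cj"
First row length: 2

2


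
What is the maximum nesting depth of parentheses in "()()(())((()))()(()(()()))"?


Input: "()()(())((()))()(()(()()))"
Tracking depth:
  Position 0 '(': depth becomes 1
  Position 1 ')': depth becomes 0
  Position 2 '(': depth becomes 1
  Position 3 ')': depth becomes 0
  Position 4 '(': depth becomes 1
  Position 5 '(': depth becomes 2
  Position 6 ')': depth becomes 1
  Position 7 ')': depth becomes 0
  Position 8 '(': depth becomes 1
  Position 9 '(': depth becomes 2
  Position 10 '(': depth becomes 3
  Position 11 ')': depth becomes 2
  Position 12 ')': depth becomes 1
  Position 13 ')': depth becomes 0
  Position 14 '(': depth becomes 1
  Position 15 ')': depth becomes 0
  Position 16 '(': depth becomes 1
  Position 17 '(': depth becomes 2
  Position 18 ')': depth becomes 1
  Position 19 '(': depth becomes 2
  Position 20 '(': depth becomes 3
  Position 21 ')': depth becomes 2
  Position 22 '(': depth becomes 3
  Position 23 ')': depth becomes 2
  Position 24 ')': depth becomes 1
  Position 25 ')': depth becomes 0
Maximum depth reached: 3

3


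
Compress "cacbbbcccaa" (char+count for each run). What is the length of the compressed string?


Input: cacbbbcccaa
Runs:
  'c' x 1 => "c1"
  'a' x 1 => "a1"
  'c' x 1 => "c1"
  'b' x 3 => "b3"
  'c' x 3 => "c3"
  'a' x 2 => "a2"
Compressed: "c1a1c1b3c3a2"
Compressed length: 12

12


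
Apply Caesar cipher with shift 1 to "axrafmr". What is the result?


Caesar cipher: shift "axrafmr" by 1
  'a' (pos 0) + 1 = pos 1 = 'b'
  'x' (pos 23) + 1 = pos 24 = 'y'
  'r' (pos 17) + 1 = pos 18 = 's'
  'a' (pos 0) + 1 = pos 1 = 'b'
  'f' (pos 5) + 1 = pos 6 = 'g'
  'm' (pos 12) + 1 = pos 13 = 'n'
  'r' (pos 17) + 1 = pos 18 = 's'
Result: bysbgns

bysbgns


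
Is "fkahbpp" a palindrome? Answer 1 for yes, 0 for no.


Input: fkahbpp
Reversed: ppbhakf
  Compare pos 0 ('f') with pos 6 ('p'): MISMATCH
  Compare pos 1 ('k') with pos 5 ('p'): MISMATCH
  Compare pos 2 ('a') with pos 4 ('b'): MISMATCH
Result: not a palindrome

0


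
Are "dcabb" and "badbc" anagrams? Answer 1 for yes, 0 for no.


Strings: "dcabb", "badbc"
Sorted first:  abbcd
Sorted second: abbcd
Sorted forms match => anagrams

1


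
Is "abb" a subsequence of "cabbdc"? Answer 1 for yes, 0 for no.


Check if "abb" is a subsequence of "cabbdc"
Greedy scan:
  Position 0 ('c'): no match needed
  Position 1 ('a'): matches sub[0] = 'a'
  Position 2 ('b'): matches sub[1] = 'b'
  Position 3 ('b'): matches sub[2] = 'b'
  Position 4 ('d'): no match needed
  Position 5 ('c'): no match needed
All 3 characters matched => is a subsequence

1


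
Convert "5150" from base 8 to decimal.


Input: "5150" in base 8
Positional expansion:
  Digit '5' (value 5) x 8^3 = 2560
  Digit '1' (value 1) x 8^2 = 64
  Digit '5' (value 5) x 8^1 = 40
  Digit '0' (value 0) x 8^0 = 0
Sum = 2664

2664


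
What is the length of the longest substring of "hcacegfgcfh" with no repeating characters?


Input: "hcacegfgcfh"
Sliding window (track last position of each char):
  Position 0 ('h'): window [0,0] length 1 -- new best
  Position 1 ('c'): window [0,1] length 2 -- new best
  Position 2 ('a'): window [0,2] length 3 -- new best
  Position 3 ('c'): repeat (last at 1), move window start to 2
  Position 3 ('c'): window [2,3] length 2
  Position 4 ('e'): window [2,4] length 3
  Position 5 ('g'): window [2,5] length 4 -- new best
  Position 6 ('f'): window [2,6] length 5 -- new best
  Position 7 ('g'): repeat (last at 5), move window start to 6
  Position 7 ('g'): window [6,7] length 2
  Position 8 ('c'): window [6,8] length 3
  Position 9 ('f'): repeat (last at 6), move window start to 7
  Position 9 ('f'): window [7,9] length 3
  Position 10 ('h'): window [7,10] length 4
Longest substring with no repeats: "acegf" with length 5

5


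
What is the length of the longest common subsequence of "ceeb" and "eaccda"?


LCS of "ceeb" and "eaccda"
DP table:
           e    a    c    c    d    a
      0    0    0    0    0    0    0
  c   0    0    0    1    1    1    1
  e   0    1    1    1    1    1    1
  e   0    1    1    1    1    1    1
  b   0    1    1    1    1    1    1
LCS length = dp[4][6] = 1

1


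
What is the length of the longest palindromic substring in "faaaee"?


Input: "faaaee"
Checking substrings for palindromes:
  [1:4] "aaa" (len 3) => palindrome
  [1:3] "aa" (len 2) => palindrome
  [2:4] "aa" (len 2) => palindrome
  [4:6] "ee" (len 2) => palindrome
Longest palindromic substring: "aaa" with length 3

3


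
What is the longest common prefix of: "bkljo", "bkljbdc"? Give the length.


Words: bkljo, bkljbdc
  Position 0: all 'b' => match
  Position 1: all 'k' => match
  Position 2: all 'l' => match
  Position 3: all 'j' => match
  Position 4: ('o', 'b') => mismatch, stop
LCP = "bklj" (length 4)

4


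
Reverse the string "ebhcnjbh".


Input: ebhcnjbh
Reading characters right to left:
  Position 7: 'h'
  Position 6: 'b'
  Position 5: 'j'
  Position 4: 'n'
  Position 3: 'c'
  Position 2: 'h'
  Position 1: 'b'
  Position 0: 'e'
Reversed: hbjnchbe

hbjnchbe


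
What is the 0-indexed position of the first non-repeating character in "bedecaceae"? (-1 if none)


Input: bedecaceae
Character frequencies:
  'a': 2
  'b': 1
  'c': 2
  'd': 1
  'e': 4
Scanning left to right for freq == 1:
  Position 0 ('b'): unique! => answer = 0

0


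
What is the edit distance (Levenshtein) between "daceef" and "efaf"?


Computing edit distance: "daceef" -> "efaf"
DP table:
           e    f    a    f
      0    1    2    3    4
  d   1    1    2    3    4
  a   2    2    2    2    3
  c   3    3    3    3    3
  e   4    3    4    4    4
  e   5    4    4    5    5
  f   6    5    4    5    5
Edit distance = dp[6][4] = 5

5


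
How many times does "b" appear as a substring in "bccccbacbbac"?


Searching for "b" in "bccccbacbbac"
Scanning each position:
  Position 0: "b" => MATCH
  Position 1: "c" => no
  Position 2: "c" => no
  Position 3: "c" => no
  Position 4: "c" => no
  Position 5: "b" => MATCH
  Position 6: "a" => no
  Position 7: "c" => no
  Position 8: "b" => MATCH
  Position 9: "b" => MATCH
  Position 10: "a" => no
  Position 11: "c" => no
Total occurrences: 4

4


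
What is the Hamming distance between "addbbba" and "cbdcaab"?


Comparing "addbbba" and "cbdcaab" position by position:
  Position 0: 'a' vs 'c' => differ
  Position 1: 'd' vs 'b' => differ
  Position 2: 'd' vs 'd' => same
  Position 3: 'b' vs 'c' => differ
  Position 4: 'b' vs 'a' => differ
  Position 5: 'b' vs 'a' => differ
  Position 6: 'a' vs 'b' => differ
Total differences (Hamming distance): 6

6


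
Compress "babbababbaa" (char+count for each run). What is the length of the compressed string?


Input: babbababbaa
Runs:
  'b' x 1 => "b1"
  'a' x 1 => "a1"
  'b' x 2 => "b2"
  'a' x 1 => "a1"
  'b' x 1 => "b1"
  'a' x 1 => "a1"
  'b' x 2 => "b2"
  'a' x 2 => "a2"
Compressed: "b1a1b2a1b1a1b2a2"
Compressed length: 16

16


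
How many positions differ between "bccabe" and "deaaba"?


Comparing "bccabe" and "deaaba" position by position:
  Position 0: 'b' vs 'd' => DIFFER
  Position 1: 'c' vs 'e' => DIFFER
  Position 2: 'c' vs 'a' => DIFFER
  Position 3: 'a' vs 'a' => same
  Position 4: 'b' vs 'b' => same
  Position 5: 'e' vs 'a' => DIFFER
Positions that differ: 4

4


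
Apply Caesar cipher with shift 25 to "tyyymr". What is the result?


Caesar cipher: shift "tyyymr" by 25
  't' (pos 19) + 25 = pos 18 = 's'
  'y' (pos 24) + 25 = pos 23 = 'x'
  'y' (pos 24) + 25 = pos 23 = 'x'
  'y' (pos 24) + 25 = pos 23 = 'x'
  'm' (pos 12) + 25 = pos 11 = 'l'
  'r' (pos 17) + 25 = pos 16 = 'q'
Result: sxxxlq

sxxxlq


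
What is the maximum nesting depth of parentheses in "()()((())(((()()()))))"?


Input: "()()((())(((()()()))))"
Tracking depth:
  Position 0 '(': depth becomes 1
  Position 1 ')': depth becomes 0
  Position 2 '(': depth becomes 1
  Position 3 ')': depth becomes 0
  Position 4 '(': depth becomes 1
  Position 5 '(': depth becomes 2
  Position 6 '(': depth becomes 3
  Position 7 ')': depth becomes 2
  Position 8 ')': depth becomes 1
  Position 9 '(': depth becomes 2
  Position 10 '(': depth becomes 3
  Position 11 '(': depth becomes 4
  Position 12 '(': depth becomes 5
  Position 13 ')': depth becomes 4
  Position 14 '(': depth becomes 5
  Position 15 ')': depth becomes 4
  Position 16 '(': depth becomes 5
  Position 17 ')': depth becomes 4
  Position 18 ')': depth becomes 3
  Position 19 ')': depth becomes 2
  Position 20 ')': depth becomes 1
  Position 21 ')': depth becomes 0
Maximum depth reached: 5

5


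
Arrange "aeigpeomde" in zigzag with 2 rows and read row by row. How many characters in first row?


Zigzag "aeigpeomde" into 2 rows:
Placing characters:
  'a' => row 0
  'e' => row 1
  'i' => row 0
  'g' => row 1
  'p' => row 0
  'e' => row 1
  'o' => row 0
  'm' => row 1
  'd' => row 0
  'e' => row 1
Rows:
  Row 0: "aipod"
  Row 1: "egeme"
First row length: 5

5


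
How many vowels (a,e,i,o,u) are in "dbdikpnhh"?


Input: dbdikpnhh
Checking each character:
  'd' at position 0: consonant
  'b' at position 1: consonant
  'd' at position 2: consonant
  'i' at position 3: vowel (running total: 1)
  'k' at position 4: consonant
  'p' at position 5: consonant
  'n' at position 6: consonant
  'h' at position 7: consonant
  'h' at position 8: consonant
Total vowels: 1

1


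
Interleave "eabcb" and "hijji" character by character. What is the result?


Interleaving "eabcb" and "hijji":
  Position 0: 'e' from first, 'h' from second => "eh"
  Position 1: 'a' from first, 'i' from second => "ai"
  Position 2: 'b' from first, 'j' from second => "bj"
  Position 3: 'c' from first, 'j' from second => "cj"
  Position 4: 'b' from first, 'i' from second => "bi"
Result: ehaibjcjbi

ehaibjcjbi


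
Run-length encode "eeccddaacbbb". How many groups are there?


Input: eeccddaacbbb
Scanning for consecutive runs:
  Group 1: 'e' x 2 (positions 0-1)
  Group 2: 'c' x 2 (positions 2-3)
  Group 3: 'd' x 2 (positions 4-5)
  Group 4: 'a' x 2 (positions 6-7)
  Group 5: 'c' x 1 (positions 8-8)
  Group 6: 'b' x 3 (positions 9-11)
Total groups: 6

6


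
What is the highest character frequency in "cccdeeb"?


Input: cccdeeb
Character counts:
  'b': 1
  'c': 3
  'd': 1
  'e': 2
Maximum frequency: 3

3


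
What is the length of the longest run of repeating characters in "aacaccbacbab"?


Input: "aacaccbacbab"
Scanning for longest run:
  Position 1 ('a'): continues run of 'a', length=2
  Position 2 ('c'): new char, reset run to 1
  Position 3 ('a'): new char, reset run to 1
  Position 4 ('c'): new char, reset run to 1
  Position 5 ('c'): continues run of 'c', length=2
  Position 6 ('b'): new char, reset run to 1
  Position 7 ('a'): new char, reset run to 1
  Position 8 ('c'): new char, reset run to 1
  Position 9 ('b'): new char, reset run to 1
  Position 10 ('a'): new char, reset run to 1
  Position 11 ('b'): new char, reset run to 1
Longest run: 'a' with length 2

2


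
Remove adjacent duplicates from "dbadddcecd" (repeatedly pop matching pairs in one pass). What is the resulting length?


Input: dbadddcecd
Stack-based adjacent duplicate removal:
  Read 'd': push. Stack: d
  Read 'b': push. Stack: db
  Read 'a': push. Stack: dba
  Read 'd': push. Stack: dbad
  Read 'd': matches stack top 'd' => pop. Stack: dba
  Read 'd': push. Stack: dbad
  Read 'c': push. Stack: dbadc
  Read 'e': push. Stack: dbadce
  Read 'c': push. Stack: dbadcec
  Read 'd': push. Stack: dbadcecd
Final stack: "dbadcecd" (length 8)

8


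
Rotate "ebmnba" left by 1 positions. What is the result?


Input: "ebmnba", rotate left by 1
First 1 characters: "e"
Remaining characters: "bmnba"
Concatenate remaining + first: "bmnba" + "e" = "bmnbae"

bmnbae


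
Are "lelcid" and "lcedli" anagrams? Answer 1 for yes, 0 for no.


Strings: "lelcid", "lcedli"
Sorted first:  cdeill
Sorted second: cdeill
Sorted forms match => anagrams

1


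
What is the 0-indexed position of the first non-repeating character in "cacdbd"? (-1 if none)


Input: cacdbd
Character frequencies:
  'a': 1
  'b': 1
  'c': 2
  'd': 2
Scanning left to right for freq == 1:
  Position 0 ('c'): freq=2, skip
  Position 1 ('a'): unique! => answer = 1

1


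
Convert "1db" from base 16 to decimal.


Input: "1db" in base 16
Positional expansion:
  Digit '1' (value 1) x 16^2 = 256
  Digit 'd' (value 13) x 16^1 = 208
  Digit 'b' (value 11) x 16^0 = 11
Sum = 475

475


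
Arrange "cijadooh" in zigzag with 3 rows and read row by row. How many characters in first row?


Zigzag "cijadooh" into 3 rows:
Placing characters:
  'c' => row 0
  'i' => row 1
  'j' => row 2
  'a' => row 1
  'd' => row 0
  'o' => row 1
  'o' => row 2
  'h' => row 1
Rows:
  Row 0: "cd"
  Row 1: "iaoh"
  Row 2: "jo"
First row length: 2

2


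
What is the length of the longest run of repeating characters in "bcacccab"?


Input: "bcacccab"
Scanning for longest run:
  Position 1 ('c'): new char, reset run to 1
  Position 2 ('a'): new char, reset run to 1
  Position 3 ('c'): new char, reset run to 1
  Position 4 ('c'): continues run of 'c', length=2
  Position 5 ('c'): continues run of 'c', length=3
  Position 6 ('a'): new char, reset run to 1
  Position 7 ('b'): new char, reset run to 1
Longest run: 'c' with length 3

3


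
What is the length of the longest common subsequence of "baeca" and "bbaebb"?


LCS of "baeca" and "bbaebb"
DP table:
           b    b    a    e    b    b
      0    0    0    0    0    0    0
  b   0    1    1    1    1    1    1
  a   0    1    1    2    2    2    2
  e   0    1    1    2    3    3    3
  c   0    1    1    2    3    3    3
  a   0    1    1    2    3    3    3
LCS length = dp[5][6] = 3

3


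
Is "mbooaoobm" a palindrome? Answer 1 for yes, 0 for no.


Input: mbooaoobm
Reversed: mbooaoobm
  Compare pos 0 ('m') with pos 8 ('m'): match
  Compare pos 1 ('b') with pos 7 ('b'): match
  Compare pos 2 ('o') with pos 6 ('o'): match
  Compare pos 3 ('o') with pos 5 ('o'): match
Result: palindrome

1


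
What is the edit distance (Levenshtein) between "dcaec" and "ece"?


Computing edit distance: "dcaec" -> "ece"
DP table:
           e    c    e
      0    1    2    3
  d   1    1    2    3
  c   2    2    1    2
  a   3    3    2    2
  e   4    3    3    2
  c   5    4    3    3
Edit distance = dp[5][3] = 3

3


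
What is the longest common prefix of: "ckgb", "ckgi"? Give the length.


Words: ckgb, ckgi
  Position 0: all 'c' => match
  Position 1: all 'k' => match
  Position 2: all 'g' => match
  Position 3: ('b', 'i') => mismatch, stop
LCP = "ckg" (length 3)

3


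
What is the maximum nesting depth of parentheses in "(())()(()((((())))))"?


Input: "(())()(()((((())))))"
Tracking depth:
  Position 0 '(': depth becomes 1
  Position 1 '(': depth becomes 2
  Position 2 ')': depth becomes 1
  Position 3 ')': depth becomes 0
  Position 4 '(': depth becomes 1
  Position 5 ')': depth becomes 0
  Position 6 '(': depth becomes 1
  Position 7 '(': depth becomes 2
  Position 8 ')': depth becomes 1
  Position 9 '(': depth becomes 2
  Position 10 '(': depth becomes 3
  Position 11 '(': depth becomes 4
  Position 12 '(': depth becomes 5
  Position 13 '(': depth becomes 6
  Position 14 ')': depth becomes 5
  Position 15 ')': depth becomes 4
  Position 16 ')': depth becomes 3
  Position 17 ')': depth becomes 2
  Position 18 ')': depth becomes 1
  Position 19 ')': depth becomes 0
Maximum depth reached: 6

6
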